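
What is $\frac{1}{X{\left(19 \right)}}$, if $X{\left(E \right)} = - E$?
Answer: $- \frac{1}{19} \approx -0.052632$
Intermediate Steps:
$\frac{1}{X{\left(19 \right)}} = \frac{1}{\left(-1\right) 19} = \frac{1}{-19} = - \frac{1}{19}$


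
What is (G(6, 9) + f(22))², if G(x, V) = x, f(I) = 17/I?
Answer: 22201/484 ≈ 45.870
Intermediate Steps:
(G(6, 9) + f(22))² = (6 + 17/22)² = (149/22)² = 22201/484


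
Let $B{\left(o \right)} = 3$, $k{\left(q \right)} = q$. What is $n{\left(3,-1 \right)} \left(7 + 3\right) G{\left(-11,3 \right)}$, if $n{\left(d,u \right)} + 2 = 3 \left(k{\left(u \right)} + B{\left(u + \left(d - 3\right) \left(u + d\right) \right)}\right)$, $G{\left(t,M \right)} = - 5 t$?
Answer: $2200$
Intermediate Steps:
$n{\left(d,u \right)} = 7 + 3 u$ ($n{\left(d,u \right)} = -2 + 3 \left(u + 3\right) = -2 + 3 \left(3 + u\right) = -2 + \left(9 + 3 u\right) = 7 + 3 u$)
$n{\left(3,-1 \right)} \left(7 + 3\right) G{\left(-11,3 \right)} = \left(7 + 3 \left(-1\right)\right) \left(7 + 3\right) \left(\left(-5\right) \left(-11\right)\right) = \left(7 - 3\right) 10 \cdot 55 = 4 \cdot 10 \cdot 55 = 40 \cdot 55 = 2200$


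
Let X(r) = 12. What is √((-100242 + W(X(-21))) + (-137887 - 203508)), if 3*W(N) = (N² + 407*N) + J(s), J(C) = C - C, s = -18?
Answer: I*√439961 ≈ 663.3*I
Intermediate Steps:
J(C) = 0
W(N) = N²/3 + 407*N/3 (W(N) = ((N² + 407*N) + 0)/3 = (N² + 407*N)/3 = N²/3 + 407*N/3)
√((-100242 + W(X(-21))) + (-137887 - 203508)) = √((-100242 + (⅓)*12*(407 + 12)) + (-137887 - 203508)) = √((-100242 + (⅓)*12*419) - 341395) = √((-100242 + 1676) - 341395) = √(-98566 - 341395) = √(-439961) = I*√439961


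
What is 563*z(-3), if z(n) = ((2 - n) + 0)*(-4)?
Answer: -11260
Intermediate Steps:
z(n) = -8 + 4*n (z(n) = (2 - n)*(-4) = -8 + 4*n)
563*z(-3) = 563*(-8 + 4*(-3)) = 563*(-8 - 12) = 563*(-20) = -11260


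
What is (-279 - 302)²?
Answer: 337561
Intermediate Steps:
(-279 - 302)² = (-581)² = 337561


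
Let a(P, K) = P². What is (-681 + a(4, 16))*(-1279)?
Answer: 850535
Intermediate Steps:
(-681 + a(4, 16))*(-1279) = (-681 + 4²)*(-1279) = (-681 + 16)*(-1279) = -665*(-1279) = 850535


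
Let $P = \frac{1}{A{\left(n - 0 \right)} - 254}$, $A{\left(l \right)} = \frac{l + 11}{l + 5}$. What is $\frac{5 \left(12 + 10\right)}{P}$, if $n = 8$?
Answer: $- \frac{361130}{13} \approx -27779.0$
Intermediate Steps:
$A{\left(l \right)} = \frac{11 + l}{5 + l}$
$P = - \frac{13}{3283}$ ($P = \frac{1}{\frac{11 + \left(8 - 0\right)}{5 + \left(8 - 0\right)} - 254} = \frac{1}{\frac{11 + \left(8 + 0\right)}{5 + \left(8 + 0\right)} - 254} = \frac{1}{\frac{11 + 8}{5 + 8} - 254} = \frac{1}{\frac{1}{13} \cdot 19 - 254} = \frac{1}{\frac{19}{13} - 254} = \frac{1}{- \frac{3283}{13}} = - \frac{13}{3283} \approx -0.0039598$)
$\frac{5 \left(12 + 10\right)}{P} = \frac{5 \left(12 + 10\right)}{- \frac{13}{3283}} = 5 \cdot 22 \left(- \frac{3283}{13}\right) = 110 \left(- \frac{3283}{13}\right) = - \frac{361130}{13}$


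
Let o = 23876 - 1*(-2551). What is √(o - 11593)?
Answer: √14834 ≈ 121.79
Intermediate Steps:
o = 26427 (o = 23876 + 2551 = 26427)
√(o - 11593) = √(26427 - 11593) = √14834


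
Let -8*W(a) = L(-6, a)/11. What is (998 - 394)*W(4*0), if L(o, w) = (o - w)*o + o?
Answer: -2265/11 ≈ -205.91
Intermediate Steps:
L(o, w) = o + o*(o - w) (L(o, w) = o*(o - w) + o = o + o*(o - w))
W(a) = -15/44 - 3*a/44 (W(a) = -(-6*(1 - 6 - a))/(8*11) = -(-6*(-5 - a))/(8*11) = -(30 + 6*a)/(8*11) = -(30/11 + 6*a/11)/8 = -15/44 - 3*a/44)
(998 - 394)*W(4*0) = (998 - 394)*(-15/44 - 3*0/11) = 604*(-15/44 - 3/44*0) = 604*(-15/44 + 0) = 604*(-15/44) = -2265/11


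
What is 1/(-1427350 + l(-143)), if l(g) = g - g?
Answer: -1/1427350 ≈ -7.0060e-7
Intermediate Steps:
l(g) = 0
1/(-1427350 + l(-143)) = 1/(-1427350 + 0) = 1/(-1427350) = -1/1427350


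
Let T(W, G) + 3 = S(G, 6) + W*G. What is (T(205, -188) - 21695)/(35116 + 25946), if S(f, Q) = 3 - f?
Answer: -60047/61062 ≈ -0.98338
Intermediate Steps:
T(W, G) = -G + G*W (T(W, G) = -3 + ((3 - G) + W*G) = -3 + ((3 - G) + G*W) = -3 + (3 - G + G*W) = -G + G*W)
(T(205, -188) - 21695)/(35116 + 25946) = (-188*(-1 + 205) - 21695)/(35116 + 25946) = (-188*204 - 21695)/61062 = (-38352 - 21695)*(1/61062) = -60047*1/61062 = -60047/61062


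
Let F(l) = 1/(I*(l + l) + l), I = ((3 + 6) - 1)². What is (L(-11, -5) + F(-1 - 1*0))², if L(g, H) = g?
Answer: 2016400/16641 ≈ 121.17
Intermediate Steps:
I = 64 (I = (9 - 1)² = 8² = 64)
F(l) = 1/(129*l) (F(l) = 1/(64*(l + l) + l) = 1/(64*(2*l) + l) = 1/(128*l + l) = 1/(129*l))
(L(-11, -5) + F(-1 - 1*0))² = (-11 + 1/(129*(-1 - 1*0)))² = (-11 + 1/(129*(-1 + 0)))² = (-11 + (1/129)/(-1))² = (-11 + (1/129)*(-1))² = (-11 - 1/129)² = (-1420/129)² = 2016400/16641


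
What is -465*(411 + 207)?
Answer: -287370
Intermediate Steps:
-465*(411 + 207) = -465*618 = -287370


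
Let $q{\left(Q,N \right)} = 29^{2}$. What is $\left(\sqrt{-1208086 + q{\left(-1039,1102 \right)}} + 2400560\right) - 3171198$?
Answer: $-770638 + i \sqrt{1207245} \approx -7.7064 \cdot 10^{5} + 1098.7 i$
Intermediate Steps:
$q{\left(Q,N \right)} = 841$
$\left(\sqrt{-1208086 + q{\left(-1039,1102 \right)}} + 2400560\right) - 3171198 = \left(\sqrt{-1208086 + 841} + 2400560\right) - 3171198 = \left(\sqrt{-1207245} + 2400560\right) - 3171198 = \left(i \sqrt{1207245} + 2400560\right) - 3171198 = \left(2400560 + i \sqrt{1207245}\right) - 3171198 = -770638 + i \sqrt{1207245}$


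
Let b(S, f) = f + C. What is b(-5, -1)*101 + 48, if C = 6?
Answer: 553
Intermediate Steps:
b(S, f) = 6 + f (b(S, f) = f + 6 = 6 + f)
b(-5, -1)*101 + 48 = (6 - 1)*101 + 48 = 5*101 + 48 = 505 + 48 = 553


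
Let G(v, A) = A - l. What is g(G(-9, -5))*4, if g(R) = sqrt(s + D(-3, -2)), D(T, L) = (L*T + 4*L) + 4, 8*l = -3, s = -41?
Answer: 4*I*sqrt(39) ≈ 24.98*I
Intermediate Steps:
l = -3/8 (l = (1/8)*(-3) = -3/8 ≈ -0.37500)
D(T, L) = 4 + 4*L + L*T (D(T, L) = (4*L + L*T) + 4 = 4 + 4*L + L*T)
G(v, A) = 3/8 + A (G(v, A) = A - 1*(-3/8) = A + 3/8 = 3/8 + A)
g(R) = I*sqrt(39) (g(R) = sqrt(-41 + (4 + 4*(-2) - 2*(-3))) = sqrt(-41 + (4 - 8 + 6)) = sqrt(-41 + 2) = sqrt(-39) = I*sqrt(39))
g(G(-9, -5))*4 = (I*sqrt(39))*4 = 4*I*sqrt(39)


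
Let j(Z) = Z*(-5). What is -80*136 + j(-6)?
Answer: -10850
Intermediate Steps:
j(Z) = -5*Z
-80*136 + j(-6) = -80*136 - 5*(-6) = -10880 + 30 = -10850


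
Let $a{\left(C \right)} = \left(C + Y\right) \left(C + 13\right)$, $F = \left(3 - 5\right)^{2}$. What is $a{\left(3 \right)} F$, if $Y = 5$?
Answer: $512$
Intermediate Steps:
$F = 4$ ($F = \left(-2\right)^{2} = 4$)
$a{\left(C \right)} = \left(5 + C\right) \left(13 + C\right)$ ($a{\left(C \right)} = \left(C + 5\right) \left(C + 13\right) = \left(5 + C\right) \left(13 + C\right)$)
$a{\left(3 \right)} F = \left(65 + 3^{2} + 18 \cdot 3\right) 4 = \left(65 + 9 + 54\right) 4 = 128 \cdot 4 = 512$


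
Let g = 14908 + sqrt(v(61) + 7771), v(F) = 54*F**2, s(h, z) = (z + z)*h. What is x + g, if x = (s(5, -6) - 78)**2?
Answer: 33952 + sqrt(208705) ≈ 34409.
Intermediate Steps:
s(h, z) = 2*h*z (s(h, z) = (2*z)*h = 2*h*z)
x = 19044 (x = (2*5*(-6) - 78)**2 = (-60 - 78)**2 = (-138)**2 = 19044)
g = 14908 + sqrt(208705) (g = 14908 + sqrt(54*61**2 + 7771) = 14908 + sqrt(54*3721 + 7771) = 14908 + sqrt(200934 + 7771) = 14908 + sqrt(208705) ≈ 15365.)
x + g = 19044 + (14908 + sqrt(208705)) = 33952 + sqrt(208705)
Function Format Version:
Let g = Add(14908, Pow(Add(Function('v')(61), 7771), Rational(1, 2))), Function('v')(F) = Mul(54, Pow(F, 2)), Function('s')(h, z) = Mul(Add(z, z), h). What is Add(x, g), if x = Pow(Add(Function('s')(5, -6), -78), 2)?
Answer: Add(33952, Pow(208705, Rational(1, 2))) ≈ 34409.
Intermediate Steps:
Function('s')(h, z) = Mul(2, h, z) (Function('s')(h, z) = Mul(Mul(2, z), h) = Mul(2, h, z))
x = 19044 (x = Pow(Add(Mul(2, 5, -6), -78), 2) = Pow(Add(-60, -78), 2) = Pow(-138, 2) = 19044)
g = Add(14908, Pow(208705, Rational(1, 2))) (g = Add(14908, Pow(Add(Mul(54, Pow(61, 2)), 7771), Rational(1, 2))) = Add(14908, Pow(Add(Mul(54, 3721), 7771), Rational(1, 2))) = Add(14908, Pow(Add(200934, 7771), Rational(1, 2))) = Add(14908, Pow(208705, Rational(1, 2))) ≈ 15365.)
Add(x, g) = Add(19044, Add(14908, Pow(208705, Rational(1, 2)))) = Add(33952, Pow(208705, Rational(1, 2)))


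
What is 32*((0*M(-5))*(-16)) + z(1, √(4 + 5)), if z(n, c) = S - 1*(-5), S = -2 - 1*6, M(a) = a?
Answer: -3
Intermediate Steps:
S = -8 (S = -2 - 6 = -8)
z(n, c) = -3 (z(n, c) = -8 - 1*(-5) = -8 + 5 = -3)
32*((0*M(-5))*(-16)) + z(1, √(4 + 5)) = 32*((0*(-5))*(-16)) - 3 = 32*(0*(-16)) - 3 = 32*0 - 3 = 0 - 3 = -3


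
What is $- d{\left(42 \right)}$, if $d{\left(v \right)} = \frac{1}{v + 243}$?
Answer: $- \frac{1}{285} \approx -0.0035088$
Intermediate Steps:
$d{\left(v \right)} = \frac{1}{243 + v}$
$- d{\left(42 \right)} = - \frac{1}{243 + 42} = - \frac{1}{285}$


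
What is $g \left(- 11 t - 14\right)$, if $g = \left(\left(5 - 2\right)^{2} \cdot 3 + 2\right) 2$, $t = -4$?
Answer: $1740$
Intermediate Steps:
$g = 58$ ($g = \left(3^{2} \cdot 3 + 2\right) 2 = \left(9 \cdot 3 + 2\right) 2 = \left(27 + 2\right) 2 = 29 \cdot 2 = 58$)
$g \left(- 11 t - 14\right) = 58 \left(\left(-11\right) \left(-4\right) - 14\right) = 58 \left(44 - 14\right) = 58 \cdot 30 = 1740$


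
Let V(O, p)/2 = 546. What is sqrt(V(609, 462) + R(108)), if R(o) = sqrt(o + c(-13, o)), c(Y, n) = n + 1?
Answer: sqrt(1092 + sqrt(217)) ≈ 33.268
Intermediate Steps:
c(Y, n) = 1 + n
V(O, p) = 1092 (V(O, p) = 2*546 = 1092)
R(o) = sqrt(1 + 2*o) (R(o) = sqrt(o + (1 + o)) = sqrt(1 + 2*o))
sqrt(V(609, 462) + R(108)) = sqrt(1092 + sqrt(1 + 2*108)) = sqrt(1092 + sqrt(1 + 216)) = sqrt(1092 + sqrt(217))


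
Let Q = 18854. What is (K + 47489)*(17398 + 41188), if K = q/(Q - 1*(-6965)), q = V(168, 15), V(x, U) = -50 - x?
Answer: 71833365141978/25819 ≈ 2.7822e+9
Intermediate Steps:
q = -218 (q = -50 - 1*168 = -50 - 168 = -218)
K = -218/25819 (K = -218/(18854 - 1*(-6965)) = -218/(18854 + 6965) = -218/25819 ≈ -0.0084434)
(K + 47489)*(17398 + 41188) = (-218/25819 + 47489)*(17398 + 41188) = (1226118273/25819)*58586 = 71833365141978/25819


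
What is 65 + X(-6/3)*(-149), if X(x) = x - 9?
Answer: 1704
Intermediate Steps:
X(x) = -9 + x
65 + X(-6/3)*(-149) = 65 + (-9 - 6/3)*(-149) = 65 + (-9 - 6*1/3)*(-149) = 65 + (-9 - 2)*(-149) = 65 - 11*(-149) = 65 + 1639 = 1704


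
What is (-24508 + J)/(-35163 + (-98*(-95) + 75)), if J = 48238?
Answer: -11865/12889 ≈ -0.92055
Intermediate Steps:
(-24508 + J)/(-35163 + (-98*(-95) + 75)) = (-24508 + 48238)/(-35163 + (-98*(-95) + 75)) = 23730/(-35163 + (9310 + 75)) = 23730/(-35163 + 9385) = 23730/(-25778) = 23730*(-1/25778) = -11865/12889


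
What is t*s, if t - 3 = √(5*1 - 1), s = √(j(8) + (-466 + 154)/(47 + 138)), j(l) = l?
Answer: 4*√13505/37 ≈ 12.563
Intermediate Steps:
s = 4*√13505/185 (s = √(8 + (-466 + 154)/(47 + 138)) = √(8 - 312/185) = √(1168/185) = 4*√13505/185 ≈ 2.5127)
t = 5 (t = 3 + √(5*1 - 1) = 3 + √(5 - 1) = 3 + √4 = 3 + 2 = 5)
t*s = 5*(4*√13505/185) = 4*√13505/37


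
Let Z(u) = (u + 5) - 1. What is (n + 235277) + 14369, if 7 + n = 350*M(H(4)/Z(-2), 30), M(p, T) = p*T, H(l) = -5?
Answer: 223389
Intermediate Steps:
Z(u) = 4 + u (Z(u) = (5 + u) - 1 = 4 + u)
M(p, T) = T*p
n = -26257 (n = -7 + 350*(30*(-5/(4 - 2))) = -7 + 350*(30*(-5/2)) = -7 + 350*(-75) = -7 - 26250 = -26257)
(n + 235277) + 14369 = (-26257 + 235277) + 14369 = 209020 + 14369 = 223389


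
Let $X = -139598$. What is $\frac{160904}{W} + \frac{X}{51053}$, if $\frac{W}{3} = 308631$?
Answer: $- \frac{121038179102}{47269615329} \approx -2.5606$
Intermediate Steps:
$W = 925893$ ($W = 3 \cdot 308631 = 925893$)
$\frac{160904}{W} + \frac{X}{51053} = \frac{160904}{925893} - \frac{139598}{51053} = - \frac{121038179102}{47269615329}$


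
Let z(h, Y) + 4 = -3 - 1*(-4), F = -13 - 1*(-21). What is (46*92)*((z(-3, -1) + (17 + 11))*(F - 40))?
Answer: -3385600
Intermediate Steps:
F = 8 (F = -13 + 21 = 8)
z(h, Y) = -3 (z(h, Y) = -4 + (-3 - 1*(-4)) = -4 + (-3 + 4) = -4 + 1 = -3)
(46*92)*((z(-3, -1) + (17 + 11))*(F - 40)) = (46*92)*((-3 + (17 + 11))*(8 - 40)) = 4232*((-3 + 28)*(-32)) = 4232*(25*(-32)) = 4232*(-800) = -3385600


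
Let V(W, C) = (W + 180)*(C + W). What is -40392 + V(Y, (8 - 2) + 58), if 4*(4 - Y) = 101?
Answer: -537687/16 ≈ -33605.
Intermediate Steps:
Y = -85/4 (Y = 4 - 1/4*101 = 4 - 101/4 = -85/4 ≈ -21.250)
V(W, C) = (180 + W)*(C + W)
-40392 + V(Y, (8 - 2) + 58) = -40392 + ((-85/4)**2 + 180*((8 - 2) + 58) + 180*(-85/4) + ((8 - 2) + 58)*(-85/4)) = -40392 + (7225/16 + 180*(6 + 58) - 3825 + (6 + 58)*(-85/4)) = -40392 + (7225/16 + 180*64 - 3825 + 64*(-85/4)) = -40392 + (7225/16 + 11520 - 3825 - 1360) = -40392 + 108585/16 = -537687/16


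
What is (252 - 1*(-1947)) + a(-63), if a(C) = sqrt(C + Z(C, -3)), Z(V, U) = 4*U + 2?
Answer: 2199 + I*sqrt(73) ≈ 2199.0 + 8.544*I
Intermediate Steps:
Z(V, U) = 2 + 4*U
a(C) = sqrt(-10 + C) (a(C) = sqrt(C + (2 + 4*(-3))) = sqrt(C + (2 - 12)) = sqrt(C - 10) = sqrt(-10 + C))
(252 - 1*(-1947)) + a(-63) = (252 - 1*(-1947)) + sqrt(-10 - 63) = (252 + 1947) + sqrt(-73) = 2199 + I*sqrt(73)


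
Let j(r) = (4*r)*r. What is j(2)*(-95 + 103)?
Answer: 128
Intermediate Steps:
j(r) = 4*r**2
j(2)*(-95 + 103) = (4*2**2)*(-95 + 103) = (4*4)*8 = 16*8 = 128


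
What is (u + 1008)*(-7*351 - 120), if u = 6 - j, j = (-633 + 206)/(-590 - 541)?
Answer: -984763613/377 ≈ -2.6121e+6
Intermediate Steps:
j = 427/1131 (j = -427/(-1131) = -427*(-1/1131) = 427/1131 ≈ 0.37754)
u = 6359/1131 (u = 6 - 1*427/1131 = 6 - 427/1131 = 6359/1131 ≈ 5.6225)
(u + 1008)*(-7*351 - 120) = (6359/1131 + 1008)*(-7*351 - 120) = 1146407*(-2457 - 120)/1131 = (1146407/1131)*(-2577) = -984763613/377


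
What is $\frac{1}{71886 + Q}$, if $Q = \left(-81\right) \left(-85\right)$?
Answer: $\frac{1}{78771} \approx 1.2695 \cdot 10^{-5}$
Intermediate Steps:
$Q = 6885$
$\frac{1}{71886 + Q} = \frac{1}{71886 + 6885} = \frac{1}{78771}$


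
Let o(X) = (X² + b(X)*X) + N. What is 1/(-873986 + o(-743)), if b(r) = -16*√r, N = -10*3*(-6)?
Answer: -321757/208531703241 - 11888*I*√743/208531703241 ≈ -1.543e-6 - 1.5539e-6*I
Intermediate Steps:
N = 180 (N = -30*(-6) = 180)
o(X) = 180 + X² - 16*X^(3/2) (o(X) = (X² + (-16*√X)*X) + 180 = (X² - 16*X^(3/2)) + 180 = 180 + X² - 16*X^(3/2))
1/(-873986 + o(-743)) = 1/(-873986 + (180 + (-743)² - (-11888)*I*√743)) = 1/(-873986 + (180 + 552049 - (-11888)*I*√743)) = 1/(-873986 + (180 + 552049 + 11888*I*√743)) = 1/(-873986 + (552229 + 11888*I*√743)) = 1/(-321757 + 11888*I*√743)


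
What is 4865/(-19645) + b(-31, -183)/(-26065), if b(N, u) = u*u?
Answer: -156939526/102409385 ≈ -1.5325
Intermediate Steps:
b(N, u) = u²
4865/(-19645) + b(-31, -183)/(-26065) = 4865/(-19645) + (-183)²/(-26065) = 4865*(-1/19645) + 33489*(-1/26065) = -973/3929 - 33489/26065 = -156939526/102409385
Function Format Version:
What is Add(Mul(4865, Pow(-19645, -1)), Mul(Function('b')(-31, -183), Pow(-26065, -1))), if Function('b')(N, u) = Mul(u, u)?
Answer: Rational(-156939526, 102409385) ≈ -1.5325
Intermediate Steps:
Function('b')(N, u) = Pow(u, 2)
Add(Mul(4865, Pow(-19645, -1)), Mul(Function('b')(-31, -183), Pow(-26065, -1))) = Add(Mul(4865, Pow(-19645, -1)), Mul(Pow(-183, 2), Pow(-26065, -1))) = Add(Mul(4865, Rational(-1, 19645)), Mul(33489, Rational(-1, 26065))) = Add(Rational(-973, 3929), Rational(-33489, 26065)) = Rational(-156939526, 102409385)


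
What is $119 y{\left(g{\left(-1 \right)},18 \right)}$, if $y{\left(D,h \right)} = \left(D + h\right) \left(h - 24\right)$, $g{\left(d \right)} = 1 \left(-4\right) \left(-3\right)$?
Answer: $-21420$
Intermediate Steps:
$g{\left(d \right)} = 12$ ($g{\left(d \right)} = \left(-4\right) \left(-3\right) = 12$)
$y{\left(D,h \right)} = \left(-24 + h\right) \left(D + h\right)$ ($y{\left(D,h \right)} = \left(D + h\right) \left(-24 + h\right) = \left(-24 + h\right) \left(D + h\right)$)
$119 y{\left(g{\left(-1 \right)},18 \right)} = 119 \left(18^{2} - 288 - 432 + 12 \cdot 18\right) = 119 \left(324 - 288 - 432 + 216\right) = 119 \left(-180\right) = -21420$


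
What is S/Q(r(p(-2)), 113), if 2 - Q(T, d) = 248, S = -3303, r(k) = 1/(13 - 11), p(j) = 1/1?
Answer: 1101/82 ≈ 13.427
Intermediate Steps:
p(j) = 1
r(k) = 1/2
Q(T, d) = -246 (Q(T, d) = 2 - 1*248 = 2 - 248 = -246)
S/Q(r(p(-2)), 113) = -3303/(-246) = -3303*(-1/246) = 1101/82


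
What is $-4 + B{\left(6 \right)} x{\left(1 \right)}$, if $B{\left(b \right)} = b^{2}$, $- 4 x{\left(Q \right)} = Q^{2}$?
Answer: $-13$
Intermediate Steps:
$x{\left(Q \right)} = - \frac{Q^{2}}{4}$
$-4 + B{\left(6 \right)} x{\left(1 \right)} = -4 + 6^{2} \left(- \frac{1^{2}}{4}\right) = -4 + 36 \left(\left(- \frac{1}{4}\right) 1\right) = -4 + 36 \left(- \frac{1}{4}\right) = -4 - 9 = -13$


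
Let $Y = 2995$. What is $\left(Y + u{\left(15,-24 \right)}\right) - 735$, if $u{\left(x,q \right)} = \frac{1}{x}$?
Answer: $\frac{33901}{15} \approx 2260.1$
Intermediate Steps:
$\left(Y + u{\left(15,-24 \right)}\right) - 735 = \left(2995 + \frac{1}{15}\right) - 735 = \frac{44926}{15} - 735 = \frac{33901}{15}$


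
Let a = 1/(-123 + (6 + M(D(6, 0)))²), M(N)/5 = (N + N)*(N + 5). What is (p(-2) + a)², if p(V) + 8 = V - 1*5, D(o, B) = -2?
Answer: 1755107236/7800849 ≈ 224.99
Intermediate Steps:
M(N) = 10*N*(5 + N) (M(N) = 5*((N + N)*(N + 5)) = 5*((2*N)*(5 + N)) = 5*(2*N*(5 + N)) = 10*N*(5 + N))
p(V) = -13 + V (p(V) = -8 + (V - 1*5) = -8 + (V - 5) = -8 + (-5 + V) = -13 + V)
a = 1/2793 (a = 1/(-123 + (6 + 10*(-2)*(5 - 2))²) = 1/(-123 + (6 + 10*(-2)*3)²) = 1/(-123 + (6 - 60)²) = 1/(-123 + (-54)²) = 1/(-123 + 2916) = 1/2793 ≈ 0.00035804)
(p(-2) + a)² = ((-13 - 2) + 1/2793)² = (-15 + 1/2793)² = (-41894/2793)² = 1755107236/7800849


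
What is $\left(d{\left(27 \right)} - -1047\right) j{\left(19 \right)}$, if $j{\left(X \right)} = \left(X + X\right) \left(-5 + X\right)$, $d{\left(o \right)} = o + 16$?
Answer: $579880$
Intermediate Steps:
$d{\left(o \right)} = 16 + o$
$j{\left(X \right)} = 2 X \left(-5 + X\right)$
$\left(d{\left(27 \right)} - -1047\right) j{\left(19 \right)} = \left(\left(16 + 27\right) - -1047\right) 2 \cdot 19 \left(-5 + 19\right) = \left(43 + 1047\right) 2 \cdot 19 \cdot 14 = 1090 \cdot 532 = 579880$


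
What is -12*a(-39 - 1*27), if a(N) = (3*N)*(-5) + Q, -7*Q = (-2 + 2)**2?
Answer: -11880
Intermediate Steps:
Q = 0 (Q = -(-2 + 2)**2/7 = -1/7*0**2 = -1/7*0 = 0)
a(N) = -15*N (a(N) = (3*N)*(-5) + 0 = -15*N + 0 = -15*N)
-12*a(-39 - 1*27) = -(-180)*(-39 - 1*27) = -(-180)*(-39 - 27) = -(-180)*(-66) = -12*990 = -11880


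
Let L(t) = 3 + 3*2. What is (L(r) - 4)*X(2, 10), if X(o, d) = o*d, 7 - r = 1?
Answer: 100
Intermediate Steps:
r = 6 (r = 7 - 1*1 = 7 - 1 = 6)
X(o, d) = d*o
L(t) = 9 (L(t) = 3 + 6 = 9)
(L(r) - 4)*X(2, 10) = (9 - 4)*(10*2) = 5*20 = 100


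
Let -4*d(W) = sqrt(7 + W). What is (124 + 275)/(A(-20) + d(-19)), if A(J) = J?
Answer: -4560/229 + 114*I*sqrt(3)/229 ≈ -19.913 + 0.86224*I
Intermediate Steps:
d(W) = -sqrt(7 + W)/4
(124 + 275)/(A(-20) + d(-19)) = (124 + 275)/(-20 - sqrt(7 - 19)/4) = 399/(-20 - I*sqrt(3)/2)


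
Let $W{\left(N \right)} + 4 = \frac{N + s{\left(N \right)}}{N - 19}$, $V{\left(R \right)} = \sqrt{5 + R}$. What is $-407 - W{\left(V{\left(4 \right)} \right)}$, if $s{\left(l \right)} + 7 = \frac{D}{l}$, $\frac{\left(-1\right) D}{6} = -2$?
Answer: $-403$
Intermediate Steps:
$D = 12$ ($D = \left(-6\right) \left(-2\right) = 12$)
$s{\left(l \right)} = -7 + \frac{12}{l}$
$W{\left(N \right)} = -4 + \frac{-7 + N + \frac{12}{N}}{-19 + N}$ ($W{\left(N \right)} = -4 + \frac{N - \left(7 - \frac{12}{N}\right)}{N - 19} = -4 + \frac{-7 + N + \frac{12}{N}}{-19 + N}$)
$-407 - W{\left(V{\left(4 \right)} \right)} = -407 - \frac{3 \left(4 + \sqrt{5 + 4} \left(23 - \sqrt{5 + 4}\right)\right)}{\sqrt{5 + 4} \left(-19 + \sqrt{5 + 4}\right)} = -407 - \frac{3 \left(4 + \sqrt{9} \left(23 - \sqrt{9}\right)\right)}{\sqrt{9} \left(-19 + \sqrt{9}\right)} = -407 - \frac{3 \left(4 + 3 \left(23 - 3\right)\right)}{3 \left(-19 + 3\right)} = -407 - 3 \cdot \frac{1}{3} \frac{1}{-16} \left(4 + 3 \left(23 - 3\right)\right) = -407 - 3 \cdot \frac{1}{3} \left(- \frac{1}{16}\right) \left(4 + 3 \cdot 20\right) = -407 - 3 \cdot \frac{1}{3} \left(- \frac{1}{16}\right) \left(4 + 60\right) = -407 - 3 \cdot \frac{1}{3} \left(- \frac{1}{16}\right) 64 = -407 - -4 = -407 + 4 = -403$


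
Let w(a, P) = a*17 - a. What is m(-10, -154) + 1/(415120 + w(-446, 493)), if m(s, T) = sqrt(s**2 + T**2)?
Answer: 1/407984 + 2*sqrt(5954) ≈ 154.32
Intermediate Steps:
w(a, P) = 16*a (w(a, P) = 17*a - a = 16*a)
m(s, T) = sqrt(T**2 + s**2)
m(-10, -154) + 1/(415120 + w(-446, 493)) = sqrt((-154)**2 + (-10)**2) + 1/(415120 + 16*(-446)) = sqrt(23716 + 100) + 1/(415120 - 7136) = sqrt(23816) + 1/407984 = 2*sqrt(5954) + 1/407984 = 1/407984 + 2*sqrt(5954)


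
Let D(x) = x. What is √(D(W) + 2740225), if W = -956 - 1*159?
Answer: √2739110 ≈ 1655.0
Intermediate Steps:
W = -1115 (W = -956 - 159 = -1115)
√(D(W) + 2740225) = √(-1115 + 2740225) = √2739110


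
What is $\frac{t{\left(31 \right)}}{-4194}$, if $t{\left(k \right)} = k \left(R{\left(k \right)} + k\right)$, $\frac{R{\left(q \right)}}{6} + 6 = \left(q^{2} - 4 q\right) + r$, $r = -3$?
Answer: $- \frac{154969}{4194} \approx -36.95$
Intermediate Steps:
$R{\left(q \right)} = -54 - 24 q + 6 q^{2}$ ($R{\left(q \right)} = -36 + 6 \left(\left(q^{2} - 4 q\right) - 3\right) = -36 + 6 \left(-3 + q^{2} - 4 q\right) = -36 - \left(18 - 6 q^{2} + 24 q\right) = -54 - 24 q + 6 q^{2}$)
$t{\left(k \right)} = k \left(-54 - 23 k + 6 k^{2}\right)$ ($t{\left(k \right)} = k \left(\left(-54 - 24 k + 6 k^{2}\right) + k\right) = k \left(-54 - 23 k + 6 k^{2}\right)$)
$\frac{t{\left(31 \right)}}{-4194} = \frac{31 \left(-54 - 713 + 6 \cdot 31^{2}\right)}{-4194} = 31 \left(-54 - 713 + 6 \cdot 961\right) \left(- \frac{1}{4194}\right) = 31 \left(-54 - 713 + 5766\right) \left(- \frac{1}{4194}\right) = 31 \cdot 4999 \left(- \frac{1}{4194}\right) = 154969 \left(- \frac{1}{4194}\right) = - \frac{154969}{4194}$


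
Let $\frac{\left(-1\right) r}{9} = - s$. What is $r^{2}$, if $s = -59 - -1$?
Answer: $272484$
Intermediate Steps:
$s = -58$ ($s = -59 + 1 = -58$)
$r = -522$ ($r = - 9 \left(\left(-1\right) \left(-58\right)\right) = \left(-9\right) 58 = -522$)
$r^{2} = \left(-522\right)^{2} = 272484$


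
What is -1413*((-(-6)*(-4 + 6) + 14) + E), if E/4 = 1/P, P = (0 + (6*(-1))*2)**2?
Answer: -147109/4 ≈ -36777.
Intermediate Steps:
P = 144 (P = (0 - 6*2)**2 = (0 - 12)**2 = (-12)**2 = 144)
E = 1/36 (E = 4/144 = 4*(1/144) = 1/36 ≈ 0.027778)
-1413*((-(-6)*(-4 + 6) + 14) + E) = -1413*((-(-6)*(-4 + 6) + 14) + 1/36) = -1413*((-(-6)*2 + 14) + 1/36) = -1413*((-6*(-2) + 14) + 1/36) = -1413*((12 + 14) + 1/36) = -1413*(26 + 1/36) = -1413*937/36 = -147109/4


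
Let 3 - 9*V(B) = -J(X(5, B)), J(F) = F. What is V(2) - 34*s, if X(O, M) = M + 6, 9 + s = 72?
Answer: -19267/9 ≈ -2140.8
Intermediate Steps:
s = 63 (s = -9 + 72 = 63)
X(O, M) = 6 + M
V(B) = 1 + B/9 (V(B) = ⅓ - (-1)*(6 + B)/9 = ⅓ - (-6 - B)/9 = ⅓ + (⅔ + B/9) = 1 + B/9)
V(2) - 34*s = (1 + (⅑)*2) - 34*63 = (1 + 2/9) - 2142 = 11/9 - 2142 = -19267/9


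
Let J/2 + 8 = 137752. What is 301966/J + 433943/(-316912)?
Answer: -372647503/1364147704 ≈ -0.27317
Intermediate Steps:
J = 275488 (J = -16 + 2*137752 = -16 + 275504 = 275488)
301966/J + 433943/(-316912) = 301966/275488 + 433943/(-316912) = 301966*(1/275488) + 433943*(-1/316912) = 150983/137744 - 433943/316912 = -372647503/1364147704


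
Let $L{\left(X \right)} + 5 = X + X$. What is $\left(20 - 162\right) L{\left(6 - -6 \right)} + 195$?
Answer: $-2503$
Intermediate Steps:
$L{\left(X \right)} = -5 + 2 X$ ($L{\left(X \right)} = -5 + \left(X + X\right) = -5 + 2 X$)
$\left(20 - 162\right) L{\left(6 - -6 \right)} + 195 = \left(20 - 162\right) \left(-5 + 2 \left(6 - -6\right)\right) + 195 = \left(20 - 162\right) \left(-5 + 2 \left(6 + 6\right)\right) + 195 = - 142 \left(-5 + 2 \cdot 12\right) + 195 = - 142 \left(-5 + 24\right) + 195 = \left(-142\right) 19 + 195 = -2698 + 195 = -2503$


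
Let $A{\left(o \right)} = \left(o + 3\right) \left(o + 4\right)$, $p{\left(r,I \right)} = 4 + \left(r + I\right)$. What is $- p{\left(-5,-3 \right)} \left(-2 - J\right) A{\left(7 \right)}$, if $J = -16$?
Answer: $6160$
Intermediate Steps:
$p{\left(r,I \right)} = 4 + I + r$ ($p{\left(r,I \right)} = 4 + \left(I + r\right) = 4 + I + r$)
$A{\left(o \right)} = \left(3 + o\right) \left(4 + o\right)$
$- p{\left(-5,-3 \right)} \left(-2 - J\right) A{\left(7 \right)} = - (4 - 3 - 5) \left(-2 - -16\right) \left(12 + 7^{2} + 7 \cdot 7\right) = \left(-1\right) \left(-4\right) \left(-2 + 16\right) \left(12 + 49 + 49\right) = 4 \cdot 14 \cdot 110 = 56 \cdot 110 = 6160$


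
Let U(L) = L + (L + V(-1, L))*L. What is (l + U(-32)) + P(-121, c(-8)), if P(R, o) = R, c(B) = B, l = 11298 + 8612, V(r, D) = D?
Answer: 21805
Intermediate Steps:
l = 19910
U(L) = L + 2*L**2 (U(L) = L + (L + L)*L = L + (2*L)*L = L + 2*L**2)
(l + U(-32)) + P(-121, c(-8)) = (19910 - 32*(1 + 2*(-32))) - 121 = (19910 - 32*(1 - 64)) - 121 = (19910 - 32*(-63)) - 121 = (19910 + 2016) - 121 = 21926 - 121 = 21805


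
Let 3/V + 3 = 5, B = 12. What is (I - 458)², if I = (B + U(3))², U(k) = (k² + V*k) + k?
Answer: 2007889/16 ≈ 1.2549e+5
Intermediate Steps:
V = 3/2 (V = 3/(-3 + 5) = 3/2 ≈ 1.5000)
U(k) = k² + 5*k/2 (U(k) = (k² + 3*k/2) + k = k² + 5*k/2)
I = 3249/4 (I = (12 + (½)*3*(5 + 2*3))² = (12 + (½)*3*(5 + 6))² = (12 + (½)*3*11)² = (12 + 33/2)² = (57/2)² = 3249/4 ≈ 812.25)
(I - 458)² = (3249/4 - 458)² = (1417/4)² = 2007889/16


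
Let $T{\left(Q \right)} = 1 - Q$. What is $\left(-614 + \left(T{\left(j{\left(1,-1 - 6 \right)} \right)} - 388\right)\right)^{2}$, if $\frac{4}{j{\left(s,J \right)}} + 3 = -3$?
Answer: $\frac{9006001}{9} \approx 1.0007 \cdot 10^{6}$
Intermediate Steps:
$j{\left(s,J \right)} = - \frac{2}{3}$ ($j{\left(s,J \right)} = \frac{4}{-3 - 3} = \frac{4}{-6} = 4 \left(- \frac{1}{6}\right) = - \frac{2}{3}$)
$\left(-614 + \left(T{\left(j{\left(1,-1 - 6 \right)} \right)} - 388\right)\right)^{2} = \left(-614 + \left(\left(1 - - \frac{2}{3}\right) - 388\right)\right)^{2} = \left(-614 + \left(\left(1 + \frac{2}{3}\right) - 388\right)\right)^{2} = \left(-614 + \left(\frac{5}{3} - 388\right)\right)^{2} = \left(-614 - \frac{1159}{3}\right)^{2} = \left(- \frac{3001}{3}\right)^{2} = \frac{9006001}{9}$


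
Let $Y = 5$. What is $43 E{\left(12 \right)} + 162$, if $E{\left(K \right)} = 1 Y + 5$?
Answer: $592$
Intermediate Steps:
$E{\left(K \right)} = 10$ ($E{\left(K \right)} = 1 \cdot 5 + 5 = 5 + 5 = 10$)
$43 E{\left(12 \right)} + 162 = 43 \cdot 10 + 162 = 430 + 162 = 592$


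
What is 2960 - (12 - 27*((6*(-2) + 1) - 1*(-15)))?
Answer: 3056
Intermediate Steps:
2960 - (12 - 27*((6*(-2) + 1) - 1*(-15))) = 2960 - (12 - 27*((-12 + 1) + 15)) = 2960 - (12 - 27*(-11 + 15)) = 2960 - (12 - 27*4) = 2960 - (12 - 108) = 2960 - 1*(-96) = 2960 + 96 = 3056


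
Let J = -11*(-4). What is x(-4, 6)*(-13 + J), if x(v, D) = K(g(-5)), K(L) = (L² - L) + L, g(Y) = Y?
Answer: 775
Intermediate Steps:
K(L) = L²
x(v, D) = 25 (x(v, D) = (-5)² = 25)
J = 44
x(-4, 6)*(-13 + J) = 25*(-13 + 44) = 25*31 = 775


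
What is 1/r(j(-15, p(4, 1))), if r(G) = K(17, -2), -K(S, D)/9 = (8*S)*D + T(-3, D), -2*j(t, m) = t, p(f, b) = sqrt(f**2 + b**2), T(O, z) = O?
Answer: 1/2475 ≈ 0.00040404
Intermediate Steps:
p(f, b) = sqrt(b**2 + f**2)
j(t, m) = -t/2
K(S, D) = 27 - 72*D*S (K(S, D) = -9*((8*S)*D - 3) = -9*(8*D*S - 3) = -9*(-3 + 8*D*S) = 27 - 72*D*S)
r(G) = 2475 (r(G) = 27 - 72*(-2)*17 = 27 + 2448 = 2475)
1/r(j(-15, p(4, 1))) = 1/2475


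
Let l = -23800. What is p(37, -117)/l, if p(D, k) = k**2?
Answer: -13689/23800 ≈ -0.57517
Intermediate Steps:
p(37, -117)/l = (-117)**2/(-23800) = 13689*(-1/23800) = -13689/23800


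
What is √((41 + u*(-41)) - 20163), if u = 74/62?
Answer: I*√19384269/31 ≈ 142.02*I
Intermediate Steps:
u = 37/31 (u = 74*(1/62) = 37/31 ≈ 1.1935)
√((41 + u*(-41)) - 20163) = √((41 + (37/31)*(-41)) - 20163) = √((41 - 1517/31) - 20163) = √(-246/31 - 20163) = √(-625299/31) = I*√19384269/31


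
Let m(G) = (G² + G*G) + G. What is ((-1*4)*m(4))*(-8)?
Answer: 1152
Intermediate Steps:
m(G) = G + 2*G² (m(G) = (G² + G²) + G = 2*G² + G = G + 2*G²)
((-1*4)*m(4))*(-8) = ((-1*4)*(4*(1 + 2*4)))*(-8) = -16*(1 + 8)*(-8) = -16*9*(-8) = -4*36*(-8) = -144*(-8) = 1152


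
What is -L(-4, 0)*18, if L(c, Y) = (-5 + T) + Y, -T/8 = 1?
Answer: 234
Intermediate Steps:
T = -8 (T = -8*1 = -8)
L(c, Y) = -13 + Y (L(c, Y) = (-5 - 8) + Y = -13 + Y)
-L(-4, 0)*18 = -(-13 + 0)*18 = -1*(-13)*18 = 13*18 = 234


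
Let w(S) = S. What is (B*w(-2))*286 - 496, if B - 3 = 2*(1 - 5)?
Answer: 2364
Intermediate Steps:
B = -5 (B = 3 + 2*(1 - 5) = 3 + 2*(-4) = 3 - 8 = -5)
(B*w(-2))*286 - 496 = -5*(-2)*286 - 496 = 10*286 - 496 = 2860 - 496 = 2364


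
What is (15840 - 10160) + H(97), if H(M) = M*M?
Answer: 15089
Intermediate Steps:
H(M) = M²
(15840 - 10160) + H(97) = (15840 - 10160) + 97² = 5680 + 9409 = 15089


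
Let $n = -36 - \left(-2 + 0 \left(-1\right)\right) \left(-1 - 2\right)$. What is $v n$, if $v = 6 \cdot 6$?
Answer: $-1512$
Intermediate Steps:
$v = 36$
$n = -42$ ($n = -36 - \left(-2 + 0\right) \left(-3\right) = -36 - \left(-2\right) \left(-3\right) = -36 - 6 = -42$)
$v n = 36 \left(-42\right) = -1512$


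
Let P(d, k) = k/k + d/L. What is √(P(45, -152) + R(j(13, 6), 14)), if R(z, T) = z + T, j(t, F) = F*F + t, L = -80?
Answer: √1015/4 ≈ 7.9648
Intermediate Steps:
j(t, F) = t + F² (j(t, F) = F² + t = t + F²)
R(z, T) = T + z
P(d, k) = 1 - d/80 (P(d, k) = k/k + d/(-80) = 1 + d*(-1/80) = 1 - d/80)
√(P(45, -152) + R(j(13, 6), 14)) = √((1 - 1/80*45) + (14 + (13 + 6²))) = √((1 - 9/16) + (14 + (13 + 36))) = √(7/16 + (14 + 49)) = √(7/16 + 63) = √(1015/16) = √1015/4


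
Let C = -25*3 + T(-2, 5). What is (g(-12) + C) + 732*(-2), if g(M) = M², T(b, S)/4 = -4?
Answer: -1411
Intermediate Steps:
T(b, S) = -16 (T(b, S) = 4*(-4) = -16)
C = -91 (C = -25*3 - 16 = -75 - 16 = -91)
(g(-12) + C) + 732*(-2) = ((-12)² - 91) + 732*(-2) = (144 - 91) - 1464 = 53 - 1464 = -1411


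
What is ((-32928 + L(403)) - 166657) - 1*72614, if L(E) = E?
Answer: -271796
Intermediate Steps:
((-32928 + L(403)) - 166657) - 1*72614 = ((-32928 + 403) - 166657) - 1*72614 = (-32525 - 166657) - 72614 = -199182 - 72614 = -271796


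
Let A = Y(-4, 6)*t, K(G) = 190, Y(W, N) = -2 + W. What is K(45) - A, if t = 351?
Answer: 2296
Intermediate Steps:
A = -2106 (A = (-2 - 4)*351 = -6*351 = -2106)
K(45) - A = 190 - 1*(-2106) = 190 + 2106 = 2296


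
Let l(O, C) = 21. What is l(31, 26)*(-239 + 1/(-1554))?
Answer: -371407/74 ≈ -5019.0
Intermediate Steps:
l(31, 26)*(-239 + 1/(-1554)) = 21*(-239 + 1/(-1554)) = 21*(-239 - 1/1554) = 21*(-371407/1554) = -371407/74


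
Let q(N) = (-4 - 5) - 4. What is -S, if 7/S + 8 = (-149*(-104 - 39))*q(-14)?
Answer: 7/276999 ≈ 2.5271e-5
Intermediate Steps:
q(N) = -13 (q(N) = -9 - 4 = -13)
S = -7/276999 (S = 7/(-8 - 149*(-104 - 39)*(-13)) = 7/(-8 - 149*(-143)*(-13)) = 7/(-8 + 21307*(-13)) = 7/(-8 - 276991) = 7/(-276999) = 7*(-1/276999) = -7/276999 ≈ -2.5271e-5)
-S = -1*(-7/276999) = 7/276999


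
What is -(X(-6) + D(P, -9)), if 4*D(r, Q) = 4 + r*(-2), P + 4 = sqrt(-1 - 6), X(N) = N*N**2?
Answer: 213 + I*sqrt(7)/2 ≈ 213.0 + 1.3229*I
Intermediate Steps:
X(N) = N**3
P = -4 + I*sqrt(7) (P = -4 + sqrt(-1 - 6) = -4 + sqrt(-7) = -4 + I*sqrt(7) ≈ -4.0 + 2.6458*I)
D(r, Q) = 1 - r/2 (D(r, Q) = (4 + r*(-2))/4 = (4 - 2*r)/4 = 1 - r/2)
-(X(-6) + D(P, -9)) = -((-6)**3 + (1 - (-4 + I*sqrt(7))/2)) = -(-216 + (1 + (2 - I*sqrt(7)/2))) = -(-216 + (3 - I*sqrt(7)/2)) = -(-213 - I*sqrt(7)/2) = 213 + I*sqrt(7)/2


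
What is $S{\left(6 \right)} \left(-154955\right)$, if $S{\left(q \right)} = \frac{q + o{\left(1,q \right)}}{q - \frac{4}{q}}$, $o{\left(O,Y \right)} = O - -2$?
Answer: $- \frac{4183785}{16} \approx -2.6149 \cdot 10^{5}$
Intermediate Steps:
$o{\left(O,Y \right)} = 2 + O$ ($o{\left(O,Y \right)} = O + 2 = 2 + O$)
$S{\left(q \right)} = \frac{3 + q}{q - \frac{4}{q}}$ ($S{\left(q \right)} = \frac{q + \left(2 + 1\right)}{q - \frac{4}{q}} = \frac{q + 3}{q - \frac{4}{q}} = \frac{3 + q}{q - \frac{4}{q}}$)
$S{\left(6 \right)} \left(-154955\right) = \frac{6 \left(3 + 6\right)}{-4 + 6^{2}} \left(-154955\right) = 6 \frac{1}{-4 + 36} \cdot 9 \left(-154955\right) = 6 \cdot \frac{1}{32} \cdot 9 \left(-154955\right) = \frac{27}{16} \left(-154955\right) = - \frac{4183785}{16}$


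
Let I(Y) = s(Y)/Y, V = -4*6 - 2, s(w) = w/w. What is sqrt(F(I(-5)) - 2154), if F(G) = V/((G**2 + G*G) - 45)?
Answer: 2*I*sqrt(678935479)/1123 ≈ 46.405*I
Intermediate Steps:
s(w) = 1
V = -26 (V = -24 - 2 = -26)
I(Y) = 1/Y
F(G) = -26/(-45 + 2*G**2) (F(G) = -26/((G**2 + G*G) - 45) = -26/((G**2 + G**2) - 45) = -26/(2*G**2 - 45) = -26/(-45 + 2*G**2))
sqrt(F(I(-5)) - 2154) = sqrt(-26/(-45 + 2*(1/(-5))**2) - 2154) = sqrt(-26/(-45 + 2*(-1/5)**2) - 2154) = sqrt(-26/(-45 + 2*(1/25)) - 2154) = sqrt(-26/(-45 + 2/25) - 2154) = sqrt(-26/(-1123/25) - 2154) = sqrt(-26*(-25/1123) - 2154) = sqrt(650/1123 - 2154) = sqrt(-2418292/1123) = 2*I*sqrt(678935479)/1123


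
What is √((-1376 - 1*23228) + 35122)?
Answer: √10518 ≈ 102.56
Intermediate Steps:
√((-1376 - 1*23228) + 35122) = √((-1376 - 23228) + 35122) = √(-24604 + 35122) = √10518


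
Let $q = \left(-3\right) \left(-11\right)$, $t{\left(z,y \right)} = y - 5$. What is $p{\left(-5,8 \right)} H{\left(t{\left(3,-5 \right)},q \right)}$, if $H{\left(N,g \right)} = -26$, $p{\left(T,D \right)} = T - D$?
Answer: $338$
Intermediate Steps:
$t{\left(z,y \right)} = -5 + y$
$q = 33$
$p{\left(-5,8 \right)} H{\left(t{\left(3,-5 \right)},q \right)} = \left(-5 - 8\right) \left(-26\right) = \left(-13\right) \left(-26\right) = 338$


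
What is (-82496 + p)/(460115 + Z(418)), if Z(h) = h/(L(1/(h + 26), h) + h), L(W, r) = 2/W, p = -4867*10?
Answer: -14275233/50075884 ≈ -0.28507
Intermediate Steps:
p = -48670
Z(h) = h/(52 + 3*h) (Z(h) = h/(2/(1/(h + 26)) + h) = h/(2/(1/(26 + h)) + h) = h/(2*(26 + h) + h) = h/((52 + 2*h) + h) = h/(52 + 3*h))
(-82496 + p)/(460115 + Z(418)) = (-82496 - 48670)/(460115 + 418/(52 + 3*418)) = -131166/(460115 + 418/(52 + 1254)) = -131166/(460115 + 418/1306) = -131166/(460115 + 418*(1/1306)) = -131166/(460115 + 209/653) = -131166/300455304/653 = -131166*653/300455304 = -14275233/50075884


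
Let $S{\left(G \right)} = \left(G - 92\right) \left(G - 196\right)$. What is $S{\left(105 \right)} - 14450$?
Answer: $-15633$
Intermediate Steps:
$S{\left(G \right)} = \left(-196 + G\right) \left(-92 + G\right)$ ($S{\left(G \right)} = \left(-92 + G\right) \left(-196 + G\right) = \left(-196 + G\right) \left(-92 + G\right)$)
$S{\left(105 \right)} - 14450 = \left(18032 + 105^{2} - 30240\right) - 14450 = \left(18032 + 11025 - 30240\right) - 14450 = -1183 - 14450 = -15633$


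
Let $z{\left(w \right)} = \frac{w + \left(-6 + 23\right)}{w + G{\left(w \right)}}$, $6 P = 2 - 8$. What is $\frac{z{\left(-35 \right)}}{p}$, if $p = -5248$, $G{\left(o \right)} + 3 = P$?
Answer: $- \frac{3}{34112} \approx -8.7946 \cdot 10^{-5}$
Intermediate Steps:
$P = -1$ ($P = \frac{2 - 8}{6} = \frac{1}{6} \left(-6\right) = -1$)
$G{\left(o \right)} = -4$ ($G{\left(o \right)} = -3 - 1 = -4$)
$z{\left(w \right)} = \frac{17 + w}{-4 + w}$ ($z{\left(w \right)} = \frac{w + \left(-6 + 23\right)}{w - 4} = \frac{w + 17}{-4 + w} = \frac{17 + w}{-4 + w}$)
$\frac{z{\left(-35 \right)}}{p} = \frac{\frac{1}{-4 - 35} \left(17 - 35\right)}{-5248} = \frac{1}{-39} \left(-18\right) \left(- \frac{1}{5248}\right) = \left(- \frac{1}{39}\right) \left(-18\right) \left(- \frac{1}{5248}\right) = \frac{6}{13} \left(- \frac{1}{5248}\right) = - \frac{3}{34112}$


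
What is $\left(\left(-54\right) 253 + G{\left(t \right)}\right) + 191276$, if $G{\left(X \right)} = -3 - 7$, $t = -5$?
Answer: $177604$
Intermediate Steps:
$G{\left(X \right)} = -10$ ($G{\left(X \right)} = -3 - 7 = -10$)
$\left(\left(-54\right) 253 + G{\left(t \right)}\right) + 191276 = \left(\left(-54\right) 253 - 10\right) + 191276 = \left(-13662 - 10\right) + 191276 = -13672 + 191276 = 177604$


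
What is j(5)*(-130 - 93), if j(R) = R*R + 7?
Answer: -7136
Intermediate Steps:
j(R) = 7 + R**2 (j(R) = R**2 + 7 = 7 + R**2)
j(5)*(-130 - 93) = (7 + 5**2)*(-130 - 93) = (7 + 25)*(-223) = 32*(-223) = -7136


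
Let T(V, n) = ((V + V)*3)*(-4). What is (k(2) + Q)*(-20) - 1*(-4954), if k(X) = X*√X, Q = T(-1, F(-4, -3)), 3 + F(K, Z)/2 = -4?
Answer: 4474 - 40*√2 ≈ 4417.4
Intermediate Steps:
F(K, Z) = -14 (F(K, Z) = -6 + 2*(-4) = -6 - 8 = -14)
T(V, n) = -24*V (T(V, n) = ((2*V)*3)*(-4) = (6*V)*(-4) = -24*V)
Q = 24 (Q = -24*(-1) = 24)
k(X) = X^(3/2)
(k(2) + Q)*(-20) - 1*(-4954) = (2^(3/2) + 24)*(-20) - 1*(-4954) = (2*√2 + 24)*(-20) + 4954 = (24 + 2*√2)*(-20) + 4954 = (-480 - 40*√2) + 4954 = 4474 - 40*√2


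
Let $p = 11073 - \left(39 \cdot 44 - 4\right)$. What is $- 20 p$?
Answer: $-187220$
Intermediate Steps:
$p = 9361$ ($p = 11073 - \left(1716 - 4\right) = 11073 - 1712 = 9361$)
$- 20 p = \left(-20\right) 9361 = -187220$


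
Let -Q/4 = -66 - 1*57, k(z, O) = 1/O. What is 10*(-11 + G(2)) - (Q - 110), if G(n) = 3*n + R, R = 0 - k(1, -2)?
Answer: -427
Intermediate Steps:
k(z, O) = 1/O
R = ½ (R = 0 - 1/(-2) = 0 - 1*(-½) = 0 + ½ = ½ ≈ 0.50000)
G(n) = ½ + 3*n (G(n) = 3*n + ½ = ½ + 3*n)
Q = 492 (Q = -4*(-66 - 1*57) = -4*(-66 - 57) = -4*(-123) = 492)
10*(-11 + G(2)) - (Q - 110) = 10*(-11 + (½ + 3*2)) - (492 - 110) = 10*(-11 + (½ + 6)) - 1*382 = 10*(-11 + 13/2) - 382 = 10*(-9/2) - 382 = -45 - 382 = -427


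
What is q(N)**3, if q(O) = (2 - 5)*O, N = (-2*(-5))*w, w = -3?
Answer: 729000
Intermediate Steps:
N = -30 (N = -2*(-5)*(-3) = 10*(-3) = -30)
q(O) = -3*O
q(N)**3 = (-3*(-30))**3 = 90**3 = 729000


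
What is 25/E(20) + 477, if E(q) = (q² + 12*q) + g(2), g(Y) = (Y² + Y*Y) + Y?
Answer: 12403/26 ≈ 477.04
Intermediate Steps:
g(Y) = Y + 2*Y² (g(Y) = (Y² + Y²) + Y = 2*Y² + Y = Y + 2*Y²)
E(q) = 10 + q² + 12*q (E(q) = (q² + 12*q) + 2*(1 + 2*2) = (q² + 12*q) + 2*(1 + 4) = (q² + 12*q) + 2*5 = (q² + 12*q) + 10 = 10 + q² + 12*q)
25/E(20) + 477 = 25/(10 + 20² + 12*20) + 477 = 25/(10 + 400 + 240) + 477 = 25/650 + 477 = (1/650)*25 + 477 = 1/26 + 477 = 12403/26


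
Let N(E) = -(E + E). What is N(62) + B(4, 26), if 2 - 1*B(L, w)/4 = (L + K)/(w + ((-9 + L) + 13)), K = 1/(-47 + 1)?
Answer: -45539/391 ≈ -116.47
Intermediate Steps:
K = -1/46 (K = 1/(-46) = -1/46 ≈ -0.021739)
N(E) = -2*E
B(L, w) = 8 - 4*(-1/46 + L)/(4 + L + w) (B(L, w) = 8 - 4*(L - 1/46)/(w + ((-9 + L) + 13)) = 8 - 4*(-1/46 + L)/(w + (4 + L)) = 8 - 4*(-1/46 + L)/(4 + L + w))
N(62) + B(4, 26) = -2*62 + (738/23 + 4*4 + 8*26)/(4 + 4 + 26) = -124 + (738/23 + 16 + 208)/34 = -124 + (1/34)*(5890/23) = -124 + 2945/391 = -45539/391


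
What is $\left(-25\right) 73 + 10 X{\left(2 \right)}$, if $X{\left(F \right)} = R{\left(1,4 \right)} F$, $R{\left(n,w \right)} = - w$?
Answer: $-1905$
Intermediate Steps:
$X{\left(F \right)} = - 4 F$ ($X{\left(F \right)} = \left(-1\right) 4 F = - 4 F$)
$\left(-25\right) 73 + 10 X{\left(2 \right)} = \left(-25\right) 73 + 10 \left(\left(-4\right) 2\right) = -1825 + 10 \left(-8\right) = -1825 - 80 = -1905$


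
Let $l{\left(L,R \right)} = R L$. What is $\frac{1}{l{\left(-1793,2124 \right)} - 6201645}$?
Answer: $- \frac{1}{10009977} \approx -9.99 \cdot 10^{-8}$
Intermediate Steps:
$l{\left(L,R \right)} = L R$
$\frac{1}{l{\left(-1793,2124 \right)} - 6201645} = \frac{1}{\left(-1793\right) 2124 - 6201645} = \frac{1}{-3808332 - 6201645} = \frac{1}{-10009977} = - \frac{1}{10009977}$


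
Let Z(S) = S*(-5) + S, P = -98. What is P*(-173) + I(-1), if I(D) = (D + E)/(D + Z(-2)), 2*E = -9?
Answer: 237345/14 ≈ 16953.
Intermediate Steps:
Z(S) = -4*S (Z(S) = -5*S + S = -4*S)
E = -9/2 (E = (1/2)*(-9) = -9/2 ≈ -4.5000)
I(D) = (-9/2 + D)/(8 + D) (I(D) = (D - 9/2)/(D - 4*(-2)) = (-9/2 + D)/(D + 8) = (-9/2 + D)/(8 + D))
P*(-173) + I(-1) = -98*(-173) + (-9/2 - 1)/(8 - 1) = 16954 - 11/2/7 = 16954 + (1/7)*(-11/2) = 16954 - 11/14 = 237345/14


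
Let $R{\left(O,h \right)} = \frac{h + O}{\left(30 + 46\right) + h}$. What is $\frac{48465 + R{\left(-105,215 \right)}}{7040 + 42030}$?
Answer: $\frac{402955}{407982} \approx 0.98768$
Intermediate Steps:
$R{\left(O,h \right)} = \frac{O + h}{76 + h}$
$\frac{48465 + R{\left(-105,215 \right)}}{7040 + 42030} = \frac{48465 + \frac{-105 + 215}{76 + 215}}{7040 + 42030} = \frac{48465 + \frac{1}{291} \cdot 110}{49070} = \left(48465 + \frac{1}{291} \cdot 110\right) \frac{1}{49070} = \left(48465 + \frac{110}{291}\right) \frac{1}{49070} = \frac{14103425}{291} \cdot \frac{1}{49070} = \frac{402955}{407982}$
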